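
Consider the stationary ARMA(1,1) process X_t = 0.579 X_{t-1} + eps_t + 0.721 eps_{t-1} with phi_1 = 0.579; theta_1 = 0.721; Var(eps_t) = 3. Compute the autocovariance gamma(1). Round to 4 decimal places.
\gamma(1) = 8.3159

Multiply the model equation by X_{t-k} and take expectations. With theta_0 = psi_0 = 1 and psi_j the MA(infinity) weights, this gives
  gamma(k) - sum_i phi_i gamma(k-i) = c_k,
  c_k = sigma^2 * sum_{j=k..q} theta_j psi_{j-k}   (c_k = 0 for k > q),
using gamma(-m) = gamma(m).
psi-weights needed (psi_j = theta_j + sum_i phi_i psi_{j-i}):
  psi_1 = theta_1 + phi_1 = 0.721 + (0.579) = 1.3
Right-hand sides:
  c_0 = sigma^2 (1 + theta_1 psi_1) = 3 * (1 + (0.721)(1.3)) = 3 * 1.9373 = 5.8119
  c_1 = sigma^2 theta_1 = 3 * (0.721) = 2.163
  c_2 = 0
Equations for k = 0 and k = 1 (AR order 1):
  gamma(0) = phi_1 gamma(1) + c_0
  gamma(1) = phi_1 gamma(0) + c_1
Substituting the second into the first: gamma(0) (1 - phi_1^2) = c_0 + phi_1 c_1, so
  gamma(0) = (c_0 + phi_1 c_1) / (1 - phi_1^2) = (5.8119 + (0.579)(2.163)) / (1 - (0.579)^2) = 7.064277 / 0.664759 = 10.626824.
  gamma(1) = phi_1 gamma(0) + c_1 = (0.579)(10.626824) + (2.163) = 8.315931.
Therefore gamma(1) = 8.3159 (to 4 decimal places).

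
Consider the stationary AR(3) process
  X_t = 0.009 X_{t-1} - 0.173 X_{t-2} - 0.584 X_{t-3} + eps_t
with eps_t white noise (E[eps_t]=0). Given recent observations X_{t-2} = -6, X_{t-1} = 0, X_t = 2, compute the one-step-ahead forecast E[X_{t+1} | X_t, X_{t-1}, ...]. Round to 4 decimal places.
E[X_{t+1} \mid \mathcal F_t] = 3.5220

For an AR(p) model X_t = c + sum_i phi_i X_{t-i} + eps_t, the
one-step-ahead conditional mean is
  E[X_{t+1} | X_t, ...] = c + sum_i phi_i X_{t+1-i}.
Substitute known values:
  E[X_{t+1} | ...] = (0.009) * (2) + (-0.173) * (0) + (-0.584) * (-6)
                   = 3.5220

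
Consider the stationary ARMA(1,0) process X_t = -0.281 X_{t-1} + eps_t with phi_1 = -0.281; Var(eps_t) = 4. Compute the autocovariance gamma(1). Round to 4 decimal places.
\gamma(1) = -1.2204

Multiply the model equation by X_{t-k} and take expectations. With theta_0 = psi_0 = 1 and psi_j the MA(infinity) weights, this gives
  gamma(k) - sum_i phi_i gamma(k-i) = c_k,
  c_k = sigma^2 * sum_{j=k..q} theta_j psi_{j-k}   (c_k = 0 for k > q),
using gamma(-m) = gamma(m).
Pure AR (q = 0): c_0 = sigma^2 = 4, c_k = 0 for k >= 1.
Equations for k = 0 and k = 1 (AR order 1):
  gamma(0) = phi_1 gamma(1) + c_0
  gamma(1) = phi_1 gamma(0) + c_1
Substituting the second into the first: gamma(0) (1 - phi_1^2) = c_0 + phi_1 c_1, so
  gamma(0) = c_0 / (1 - phi_1^2) = 4 / (1 - (-0.281)^2) = 4 / 0.921039 = 4.342921.
  gamma(1) = phi_1 gamma(0) = (-0.281)(4.342921) = -1.220361.
Therefore gamma(1) = -1.2204 (to 4 decimal places).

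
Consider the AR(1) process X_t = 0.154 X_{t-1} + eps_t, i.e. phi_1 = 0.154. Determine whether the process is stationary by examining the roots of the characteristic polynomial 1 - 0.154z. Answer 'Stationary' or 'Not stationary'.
\text{Stationary}

The AR(p) characteristic polynomial is P(z) = 1 - 0.154z.
Stationarity requires all roots to lie outside the unit circle, i.e. |z| > 1 for every root.
This is linear in z: 1 + (-0.154) z = 0  =>  z = -1/(-0.154) = 6.493506,  |z| = 6.493506.
Moduli of all roots: 6.4935.
All moduli strictly greater than 1? Yes.
Verdict: Stationary.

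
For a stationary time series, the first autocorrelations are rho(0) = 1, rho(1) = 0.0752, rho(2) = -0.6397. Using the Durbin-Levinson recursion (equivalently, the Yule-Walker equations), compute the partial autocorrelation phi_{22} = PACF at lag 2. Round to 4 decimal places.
\phi_{22} = -0.6490

The PACF at lag k is phi_{kk}, the last component of the solution
to the Yule-Walker system G_k phi = r_k where
  (G_k)_{ij} = rho(|i - j|), (r_k)_i = rho(i), i,j = 1..k.
Equivalently, Durbin-Levinson gives phi_{kk} iteratively:
  phi_{11} = rho(1)
  phi_{kk} = [rho(k) - sum_{j=1..k-1} phi_{k-1,j} rho(k-j)]
            / [1 - sum_{j=1..k-1} phi_{k-1,j} rho(j)],
  phi_{k,j} = phi_{k-1,j} - phi_{kk} phi_{k-1,k-j},  j = 1..k-1.
Step k = 1:
  phi_11 = rho(1) = 0.0752.
Step k = 2:
  phi_22 = [rho(2) - phi_11 rho(1)] / [1 - phi_11 rho(1)] = [-0.6397 - (0.0752)(0.0752)] / [1 - (0.0752)(0.0752)]
         = -0.64535504 / 0.99434496 = -0.649.
Therefore phi_{22} = -0.6490.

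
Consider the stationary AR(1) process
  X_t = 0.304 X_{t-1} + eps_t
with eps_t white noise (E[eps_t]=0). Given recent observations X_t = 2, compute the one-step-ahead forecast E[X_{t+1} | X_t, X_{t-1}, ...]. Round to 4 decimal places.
E[X_{t+1} \mid \mathcal F_t] = 0.6080

For an AR(p) model X_t = c + sum_i phi_i X_{t-i} + eps_t, the
one-step-ahead conditional mean is
  E[X_{t+1} | X_t, ...] = c + sum_i phi_i X_{t+1-i}.
Substitute known values:
  E[X_{t+1} | ...] = (0.304) * (2)
                   = 0.6080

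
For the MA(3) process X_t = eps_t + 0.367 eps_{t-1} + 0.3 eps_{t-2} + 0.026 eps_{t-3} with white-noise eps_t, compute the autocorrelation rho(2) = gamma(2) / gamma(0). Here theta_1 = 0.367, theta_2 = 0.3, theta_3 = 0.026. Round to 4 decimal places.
\rho(2) = 0.2526

For an MA(q) process with theta_0 = 1, the autocovariance is
  gamma(k) = sigma^2 * sum_{i=0..q-k} theta_i * theta_{i+k},
and rho(k) = gamma(k) / gamma(0). Sigma^2 cancels.
  numerator   = (1)*(0.3) + (0.367)*(0.026) = 0.309542.
  denominator = (1)^2 + (0.367)^2 + (0.3)^2 + (0.026)^2 = 1.225365.
  rho(2) = 0.309542 / 1.225365 = 0.2526.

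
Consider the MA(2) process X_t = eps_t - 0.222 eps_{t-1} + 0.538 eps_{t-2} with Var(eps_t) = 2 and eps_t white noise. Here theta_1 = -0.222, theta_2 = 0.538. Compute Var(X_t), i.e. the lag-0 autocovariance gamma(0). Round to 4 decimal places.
\gamma(0) = 2.6775

For an MA(q) process X_t = eps_t + sum_i theta_i eps_{t-i} with
Var(eps_t) = sigma^2, the variance is
  gamma(0) = sigma^2 * (1 + sum_i theta_i^2).
  sum_i theta_i^2 = (-0.222)^2 + (0.538)^2 = 0.049284 + 0.289444 = 0.338728.
  gamma(0) = 2 * (1 + 0.338728) = 2 * 1.338728 = 2.677456, which rounds to 2.6775.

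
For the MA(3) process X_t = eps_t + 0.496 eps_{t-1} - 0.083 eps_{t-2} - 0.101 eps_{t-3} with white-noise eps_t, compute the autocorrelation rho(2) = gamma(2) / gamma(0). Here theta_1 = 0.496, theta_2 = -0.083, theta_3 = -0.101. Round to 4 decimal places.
\rho(2) = -0.1054

For an MA(q) process with theta_0 = 1, the autocovariance is
  gamma(k) = sigma^2 * sum_{i=0..q-k} theta_i * theta_{i+k},
and rho(k) = gamma(k) / gamma(0). Sigma^2 cancels.
  numerator   = (1)*(-0.083) + (0.496)*(-0.101) = -0.133096.
  denominator = (1)^2 + (0.496)^2 + (-0.083)^2 + (-0.101)^2 = 1.263106.
  rho(2) = -0.133096 / 1.263106 = -0.1054.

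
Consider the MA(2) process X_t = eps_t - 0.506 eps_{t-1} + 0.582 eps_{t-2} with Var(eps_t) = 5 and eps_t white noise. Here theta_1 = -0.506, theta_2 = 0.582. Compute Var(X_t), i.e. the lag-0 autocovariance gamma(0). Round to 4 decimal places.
\gamma(0) = 7.9738

For an MA(q) process X_t = eps_t + sum_i theta_i eps_{t-i} with
Var(eps_t) = sigma^2, the variance is
  gamma(0) = sigma^2 * (1 + sum_i theta_i^2).
  sum_i theta_i^2 = (-0.506)^2 + (0.582)^2 = 0.256036 + 0.338724 = 0.59476.
  gamma(0) = 5 * (1 + 0.59476) = 5 * 1.59476 = 7.9738.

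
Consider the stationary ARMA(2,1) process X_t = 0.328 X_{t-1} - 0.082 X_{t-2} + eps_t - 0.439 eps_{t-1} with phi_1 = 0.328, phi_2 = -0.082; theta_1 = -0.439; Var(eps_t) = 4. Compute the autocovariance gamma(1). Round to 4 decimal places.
\gamma(1) = -0.3773

Multiply the model equation by X_{t-k} and take expectations. With theta_0 = psi_0 = 1 and psi_j the MA(infinity) weights, this gives
  gamma(k) - sum_i phi_i gamma(k-i) = c_k,
  c_k = sigma^2 * sum_{j=k..q} theta_j psi_{j-k}   (c_k = 0 for k > q),
using gamma(-m) = gamma(m).
psi-weights needed (psi_j = theta_j + sum_i phi_i psi_{j-i}):
  psi_1 = theta_1 + phi_1 = -0.439 + (0.328) = -0.111
Right-hand sides:
  c_0 = sigma^2 (1 + theta_1 psi_1) = 4 * (1 + (-0.439)(-0.111)) = 4 * 1.048729 = 4.194916
  c_1 = sigma^2 theta_1 = 4 * (-0.439) = -1.756
  c_2 = 0
Equations for k = 0, 1, 2 (AR order 2, c_2 = 0):
  (E0) gamma(0) = phi_1 gamma(1) + phi_2 gamma(2) + c_0
  (E1) gamma(1) = phi_1 gamma(0) + phi_2 gamma(1) + c_1
  (E2) gamma(2) = phi_1 gamma(1) + phi_2 gamma(0)
From (E1): gamma(1) = A gamma(0) + B with
  A = phi_1 / (1 - phi_2) = 0.328 / 1.082 = 0.303142,   B = c_1 / (1 - phi_2) = -1.756 / 1.082 = -1.622921.
Insert (E2) into (E0): gamma(0) (1 - phi_2^2) = phi_1 (1 + phi_2) gamma(1) + c_0.
  phi_1 (1 + phi_2) = (0.328)(0.918) = 0.301104,   1 - phi_2^2 = 0.993276.
Replace gamma(1) by A gamma(0) + B and collect gamma(0):
  gamma(0) [0.993276 - (0.301104)(0.303142)] = (0.301104)(-1.622921) + 4.194916
  gamma(0) * 0.901999 = 3.706248
  gamma(0) = 3.706248 / 0.901999 = 4.108929.
  gamma(1) = A gamma(0) + B = (0.303142)(4.108929) + (-1.622921) = -0.37733.
Therefore gamma(1) = -0.3773 (to 4 decimal places).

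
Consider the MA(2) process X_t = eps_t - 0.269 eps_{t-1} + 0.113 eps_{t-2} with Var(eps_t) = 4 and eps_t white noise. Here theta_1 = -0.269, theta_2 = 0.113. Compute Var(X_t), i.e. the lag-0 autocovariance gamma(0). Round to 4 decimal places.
\gamma(0) = 4.3405

For an MA(q) process X_t = eps_t + sum_i theta_i eps_{t-i} with
Var(eps_t) = sigma^2, the variance is
  gamma(0) = sigma^2 * (1 + sum_i theta_i^2).
  sum_i theta_i^2 = (-0.269)^2 + (0.113)^2 = 0.072361 + 0.012769 = 0.08513.
  gamma(0) = 4 * (1 + 0.08513) = 4 * 1.08513 = 4.34052, which rounds to 4.3405.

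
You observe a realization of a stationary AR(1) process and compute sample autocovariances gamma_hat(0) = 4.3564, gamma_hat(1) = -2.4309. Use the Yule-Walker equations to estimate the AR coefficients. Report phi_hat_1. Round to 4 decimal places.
\hat\phi_{1} = -0.5580

The Yule-Walker equations for an AR(p) process read, in matrix form,
  Gamma_p phi = r_p,   with   (Gamma_p)_{ij} = gamma(|i - j|),
                       (r_p)_i = gamma(i),   i,j = 1..p.
Substitute the sample gammas (Toeplitz matrix and right-hand side of size 1):
  Gamma_p = [[4.3564]]
  r_p     = [-2.4309]
With p = 1 this is the single equation gamma(0) phi_1 = gamma(1):
  phi_hat_1 = gamma(1) / gamma(0) = -2.4309 / 4.3564 = -0.5580.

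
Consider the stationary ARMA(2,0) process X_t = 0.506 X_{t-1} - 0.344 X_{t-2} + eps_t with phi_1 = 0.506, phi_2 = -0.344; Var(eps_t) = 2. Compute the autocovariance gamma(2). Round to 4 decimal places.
\gamma(2) = -0.4057

Multiply the model equation by X_{t-k} and take expectations. With theta_0 = psi_0 = 1 and psi_j the MA(infinity) weights, this gives
  gamma(k) - sum_i phi_i gamma(k-i) = c_k,
  c_k = sigma^2 * sum_{j=k..q} theta_j psi_{j-k}   (c_k = 0 for k > q),
using gamma(-m) = gamma(m).
Pure AR (q = 0): c_0 = sigma^2 = 2, c_k = 0 for k >= 1.
Equations for k = 0, 1, 2 (AR order 2, c_2 = 0):
  (E0) gamma(0) = phi_1 gamma(1) + phi_2 gamma(2) + c_0
  (E1) gamma(1) = phi_1 gamma(0) + phi_2 gamma(1) + c_1
  (E2) gamma(2) = phi_1 gamma(1) + phi_2 gamma(0)
From (E1): gamma(1) = A gamma(0) + B with
  A = phi_1 / (1 - phi_2) = 0.506 / 1.344 = 0.376488,   B = c_1 / (1 - phi_2) = 0 / 1.344 = 0.
Insert (E2) into (E0): gamma(0) (1 - phi_2^2) = phi_1 (1 + phi_2) gamma(1) + c_0.
  phi_1 (1 + phi_2) = (0.506)(0.656) = 0.331936,   1 - phi_2^2 = 0.881664.
Replace gamma(1) by A gamma(0) + B and collect gamma(0):
  gamma(0) [0.881664 - (0.331936)(0.376488)] = c_0 = 2
  gamma(0) * 0.756694 = 2
  gamma(0) = 2 / 0.756694 = 2.643076.
  gamma(1) = A gamma(0) = (0.376488)(2.643076) = 0.995087.
  gamma(2) = phi_1 gamma(1) + phi_2 gamma(0) = (0.506)(0.995087) + (-0.344)(2.643076) = -0.405704.
Therefore gamma(2) = -0.4057 (to 4 decimal places).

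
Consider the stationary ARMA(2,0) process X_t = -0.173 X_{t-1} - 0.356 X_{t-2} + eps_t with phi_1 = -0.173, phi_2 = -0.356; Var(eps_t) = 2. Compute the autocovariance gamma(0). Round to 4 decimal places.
\gamma(0) = 2.3282

Multiply the model equation by X_{t-k} and take expectations. With theta_0 = psi_0 = 1 and psi_j the MA(infinity) weights, this gives
  gamma(k) - sum_i phi_i gamma(k-i) = c_k,
  c_k = sigma^2 * sum_{j=k..q} theta_j psi_{j-k}   (c_k = 0 for k > q),
using gamma(-m) = gamma(m).
Pure AR (q = 0): c_0 = sigma^2 = 2, c_k = 0 for k >= 1.
Equations for k = 0, 1, 2 (AR order 2, c_2 = 0):
  (E0) gamma(0) = phi_1 gamma(1) + phi_2 gamma(2) + c_0
  (E1) gamma(1) = phi_1 gamma(0) + phi_2 gamma(1) + c_1
  (E2) gamma(2) = phi_1 gamma(1) + phi_2 gamma(0)
From (E1): gamma(1) = A gamma(0) + B with
  A = phi_1 / (1 - phi_2) = -0.173 / 1.356 = -0.127581,   B = c_1 / (1 - phi_2) = 0 / 1.356 = 0.
Insert (E2) into (E0): gamma(0) (1 - phi_2^2) = phi_1 (1 + phi_2) gamma(1) + c_0.
  phi_1 (1 + phi_2) = (-0.173)(0.644) = -0.111412,   1 - phi_2^2 = 0.873264.
Replace gamma(1) by A gamma(0) + B and collect gamma(0):
  gamma(0) [0.873264 - (-0.111412)(-0.127581)] = c_0 = 2
  gamma(0) * 0.85905 = 2
  gamma(0) = 2 / 0.85905 = 2.328153.
Therefore gamma(0) = 2.3282 (to 4 decimal places).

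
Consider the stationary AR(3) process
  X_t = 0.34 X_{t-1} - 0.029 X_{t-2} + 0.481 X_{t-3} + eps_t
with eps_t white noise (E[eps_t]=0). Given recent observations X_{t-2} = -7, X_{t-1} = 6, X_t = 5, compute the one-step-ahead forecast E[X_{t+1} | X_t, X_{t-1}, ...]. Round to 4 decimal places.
E[X_{t+1} \mid \mathcal F_t] = -1.8410

For an AR(p) model X_t = c + sum_i phi_i X_{t-i} + eps_t, the
one-step-ahead conditional mean is
  E[X_{t+1} | X_t, ...] = c + sum_i phi_i X_{t+1-i}.
Substitute known values:
  E[X_{t+1} | ...] = (0.34) * (5) + (-0.029) * (6) + (0.481) * (-7)
                   = -1.8410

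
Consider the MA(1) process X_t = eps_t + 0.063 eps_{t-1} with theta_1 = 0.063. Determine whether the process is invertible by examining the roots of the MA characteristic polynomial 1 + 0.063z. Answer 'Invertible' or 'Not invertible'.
\text{Invertible}

The MA(q) characteristic polynomial is P(z) = 1 + 0.063z.
Invertibility requires all roots to lie outside the unit circle, i.e. |z| > 1 for every root.
This is linear in z: 1 + (0.063) z = 0  =>  z = -1/(0.063) = -15.873016,  |z| = 15.873016.
Moduli of all roots: 15.8730.
All moduli strictly greater than 1? Yes.
Verdict: Invertible.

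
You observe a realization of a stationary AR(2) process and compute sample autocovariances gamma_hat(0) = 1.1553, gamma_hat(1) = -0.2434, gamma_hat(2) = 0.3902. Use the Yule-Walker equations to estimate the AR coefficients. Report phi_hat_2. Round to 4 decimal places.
\hat\phi_{2} = 0.3070

The Yule-Walker equations for an AR(p) process read, in matrix form,
  Gamma_p phi = r_p,   with   (Gamma_p)_{ij} = gamma(|i - j|),
                       (r_p)_i = gamma(i),   i,j = 1..p.
Substitute the sample gammas (Toeplitz matrix and right-hand side of size 2):
  Gamma_p = [[1.1553, -0.2434], [-0.2434, 1.1553]]
  r_p     = [-0.2434, 0.3902]
Written out:
  1.1553 phi_1 - 0.2434 phi_2 = -0.2434
  -0.2434 phi_1 + 1.1553 phi_2 = 0.3902
Solve by Cramer's rule:
  det = gamma(0)^2 - gamma(1)^2 = (1.1553)^2 - (-0.2434)^2 = 1.33471809 - 0.05924356 = 1.27547453
  phi_hat_1 = [gamma(1) gamma(0) - gamma(1) gamma(2)] / det = [(-0.2434)(1.1553) - (-0.2434)(0.3902)] / 1.27547453 = -0.18622534 / 1.27547453 = -0.146
  phi_hat_2 = [gamma(0) gamma(2) - gamma(1)^2] / det = [(1.1553)(0.3902) - (-0.2434)^2] / 1.27547453 = 0.3915545 / 1.27547453 = 0.307
So phi_hat = [-0.1460, 0.3070].
Therefore phi_hat_2 = 0.3070.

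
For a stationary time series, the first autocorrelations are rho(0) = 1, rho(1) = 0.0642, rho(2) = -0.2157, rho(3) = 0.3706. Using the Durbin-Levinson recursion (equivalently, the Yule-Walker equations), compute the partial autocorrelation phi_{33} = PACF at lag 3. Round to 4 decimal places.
\phi_{33} = 0.4240

The PACF at lag k is phi_{kk}, the last component of the solution
to the Yule-Walker system G_k phi = r_k where
  (G_k)_{ij} = rho(|i - j|), (r_k)_i = rho(i), i,j = 1..k.
Equivalently, Durbin-Levinson gives phi_{kk} iteratively:
  phi_{11} = rho(1)
  phi_{kk} = [rho(k) - sum_{j=1..k-1} phi_{k-1,j} rho(k-j)]
            / [1 - sum_{j=1..k-1} phi_{k-1,j} rho(j)],
  phi_{k,j} = phi_{k-1,j} - phi_{kk} phi_{k-1,k-j},  j = 1..k-1.
Step k = 1:
  phi_11 = rho(1) = 0.0642.
Step k = 2:
  phi_22 = [rho(2) - phi_11 rho(1)] / [1 - phi_11 rho(1)] = [-0.2157 - (0.0642)(0.0642)] / [1 - (0.0642)(0.0642)]
         = -0.21982164 / 0.99587836 = -0.220731.
  Update: phi_21 = phi_11 - phi_22 phi_11 = 0.0642 - (-0.220731)(0.0642) = 0.078371.
Step k = 3:
  phi_33 = [rho(3) - phi_21 rho(2) - phi_22 rho(1)] / [1 - phi_21 rho(1) - phi_22 rho(2)]
    numerator   = 0.3706 - (0.078371)(-0.2157) - (-0.220731)(0.0642) = 0.40167557
    denominator = 1 - (0.078371)(0.0642) - (-0.220731)(-0.2157) = 0.94735682
  phi_33 = 0.40167557 / 0.94735682 = 0.424.
Therefore phi_{33} = 0.4240.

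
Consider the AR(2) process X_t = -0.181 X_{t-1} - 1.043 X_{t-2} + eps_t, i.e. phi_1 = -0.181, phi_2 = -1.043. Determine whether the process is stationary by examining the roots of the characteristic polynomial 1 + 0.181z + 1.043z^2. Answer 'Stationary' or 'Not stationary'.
\text{Not stationary}

The AR(p) characteristic polynomial is P(z) = 1 + 0.181z + 1.043z^2.
Stationarity requires all roots to lie outside the unit circle, i.e. |z| > 1 for every root.
Set 1 + (0.181) z + (1.043) z^2 = 0, i.e. a z^2 + b z + c = 0 with a = 1.043, b = 0.181, c = 1.
Discriminant D = b^2 - 4ac = (0.181)^2 - 4*(1.043)*1 = 0.032761 - (4.172) = -4.139239.
D < 0, so the roots are the complex-conjugate pair z = (-b +/- i sqrt(-D)) / (2a) = -0.0868 +/- 0.9753i.
For a conjugate pair |z|^2 = z * conj(z) = (product of roots) = c/a = 1/(1.043) = 0.958773, so |z| = sqrt(0.958773) = 0.9792 for both roots.
Moduli of all roots: 0.9792, 0.9792.
All moduli strictly greater than 1? No.
Verdict: Not stationary.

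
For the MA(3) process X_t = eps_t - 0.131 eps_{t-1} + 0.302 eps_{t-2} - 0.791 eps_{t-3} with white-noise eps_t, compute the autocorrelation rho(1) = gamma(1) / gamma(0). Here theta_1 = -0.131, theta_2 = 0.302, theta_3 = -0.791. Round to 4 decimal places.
\rho(1) = -0.2361

For an MA(q) process with theta_0 = 1, the autocovariance is
  gamma(k) = sigma^2 * sum_{i=0..q-k} theta_i * theta_{i+k},
and rho(k) = gamma(k) / gamma(0). Sigma^2 cancels.
  numerator   = (1)*(-0.131) + (-0.131)*(0.302) + (0.302)*(-0.791) = -0.409444.
  denominator = (1)^2 + (-0.131)^2 + (0.302)^2 + (-0.791)^2 = 1.734046.
  rho(1) = -0.409444 / 1.734046 = -0.2361.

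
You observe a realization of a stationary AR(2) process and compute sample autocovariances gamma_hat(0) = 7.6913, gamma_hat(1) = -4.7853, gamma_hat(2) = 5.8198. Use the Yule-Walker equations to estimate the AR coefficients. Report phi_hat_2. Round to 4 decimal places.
\hat\phi_{2} = 0.6030

The Yule-Walker equations for an AR(p) process read, in matrix form,
  Gamma_p phi = r_p,   with   (Gamma_p)_{ij} = gamma(|i - j|),
                       (r_p)_i = gamma(i),   i,j = 1..p.
Substitute the sample gammas (Toeplitz matrix and right-hand side of size 2):
  Gamma_p = [[7.6913, -4.7853], [-4.7853, 7.6913]]
  r_p     = [-4.7853, 5.8198]
Written out:
  7.6913 phi_1 - 4.7853 phi_2 = -4.7853
  -4.7853 phi_1 + 7.6913 phi_2 = 5.8198
Solve by Cramer's rule:
  det = gamma(0)^2 - gamma(1)^2 = (7.6913)^2 - (-4.7853)^2 = 59.15609569 - 22.89909609 = 36.2569996
  phi_hat_1 = [gamma(1) gamma(0) - gamma(1) gamma(2)] / det = [(-4.7853)(7.6913) - (-4.7853)(5.8198)] / 36.2569996 = -8.95568895 / 36.2569996 = -0.247
  phi_hat_2 = [gamma(0) gamma(2) - gamma(1)^2] / det = [(7.6913)(5.8198) - (-4.7853)^2] / 36.2569996 = 21.86273165 / 36.2569996 = 0.603
So phi_hat = [-0.2470, 0.6030].
Therefore phi_hat_2 = 0.6030.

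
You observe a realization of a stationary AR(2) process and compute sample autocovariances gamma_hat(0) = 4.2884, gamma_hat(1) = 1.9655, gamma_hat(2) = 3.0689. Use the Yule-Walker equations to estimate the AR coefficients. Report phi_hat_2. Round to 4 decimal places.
\hat\phi_{2} = 0.6400

The Yule-Walker equations for an AR(p) process read, in matrix form,
  Gamma_p phi = r_p,   with   (Gamma_p)_{ij} = gamma(|i - j|),
                       (r_p)_i = gamma(i),   i,j = 1..p.
Substitute the sample gammas (Toeplitz matrix and right-hand side of size 2):
  Gamma_p = [[4.2884, 1.9655], [1.9655, 4.2884]]
  r_p     = [1.9655, 3.0689]
Written out:
  4.2884 phi_1 + 1.9655 phi_2 = 1.9655
  1.9655 phi_1 + 4.2884 phi_2 = 3.0689
Solve by Cramer's rule:
  det = gamma(0)^2 - gamma(1)^2 = (4.2884)^2 - (1.9655)^2 = 18.39037456 - 3.86319025 = 14.52718431
  phi_hat_1 = [gamma(1) gamma(0) - gamma(1) gamma(2)] / det = [(1.9655)(4.2884) - (1.9655)(3.0689)] / 14.52718431 = 2.39692725 / 14.52718431 = 0.165
  phi_hat_2 = [gamma(0) gamma(2) - gamma(1)^2] / det = [(4.2884)(3.0689) - (1.9655)^2] / 14.52718431 = 9.29748051 / 14.52718431 = 0.64
So phi_hat = [0.1650, 0.6400].
Therefore phi_hat_2 = 0.6400.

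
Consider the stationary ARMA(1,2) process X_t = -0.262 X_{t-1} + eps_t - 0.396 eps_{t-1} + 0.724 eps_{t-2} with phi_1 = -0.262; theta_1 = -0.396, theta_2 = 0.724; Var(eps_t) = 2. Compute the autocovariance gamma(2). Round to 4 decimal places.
\gamma(2) = 2.2203

Multiply the model equation by X_{t-k} and take expectations. With theta_0 = psi_0 = 1 and psi_j the MA(infinity) weights, this gives
  gamma(k) - sum_i phi_i gamma(k-i) = c_k,
  c_k = sigma^2 * sum_{j=k..q} theta_j psi_{j-k}   (c_k = 0 for k > q),
using gamma(-m) = gamma(m).
psi-weights needed (psi_j = theta_j + sum_i phi_i psi_{j-i}):
  psi_1 = theta_1 + phi_1 = -0.396 + (-0.262) = -0.658
  psi_2 = theta_2 + phi_1 psi_1 = 0.724 + (-0.262)(-0.658) = 0.896396
Right-hand sides:
  c_0 = sigma^2 (1 + theta_1 psi_1 + theta_2 psi_2) = 2 * (1 + (-0.396)(-0.658) + (0.724)(0.896396)) = 2 * 1.909559 = 3.819117
  c_1 = sigma^2 (theta_1 + theta_2 psi_1) = 2 * (-0.396 + (0.724)(-0.658)) = -1.744784
  c_2 = sigma^2 theta_2 = 2 * (0.724) = 1.448
Equations for k = 0 and k = 1 (AR order 1):
  gamma(0) = phi_1 gamma(1) + c_0
  gamma(1) = phi_1 gamma(0) + c_1
Substituting the second into the first: gamma(0) (1 - phi_1^2) = c_0 + phi_1 c_1, so
  gamma(0) = (c_0 + phi_1 c_1) / (1 - phi_1^2) = (3.819117 + (-0.262)(-1.744784)) / (1 - (-0.262)^2) = 4.276251 / 0.931356 = 4.591425.
  gamma(1) = phi_1 gamma(0) + c_1 = (-0.262)(4.591425) + (-1.744784) = -2.947737.
For k = 2: gamma(2) = phi_1 gamma(1) + c_2
  = (-0.262)(-2.947737) + (1.448) = 2.220307.
Therefore gamma(2) = 2.2203 (to 4 decimal places).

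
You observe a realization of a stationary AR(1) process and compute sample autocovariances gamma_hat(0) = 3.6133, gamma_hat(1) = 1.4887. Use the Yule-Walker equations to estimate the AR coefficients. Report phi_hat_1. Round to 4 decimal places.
\hat\phi_{1} = 0.4120

The Yule-Walker equations for an AR(p) process read, in matrix form,
  Gamma_p phi = r_p,   with   (Gamma_p)_{ij} = gamma(|i - j|),
                       (r_p)_i = gamma(i),   i,j = 1..p.
Substitute the sample gammas (Toeplitz matrix and right-hand side of size 1):
  Gamma_p = [[3.6133]]
  r_p     = [1.4887]
With p = 1 this is the single equation gamma(0) phi_1 = gamma(1):
  phi_hat_1 = gamma(1) / gamma(0) = 1.4887 / 3.6133 = 0.4120.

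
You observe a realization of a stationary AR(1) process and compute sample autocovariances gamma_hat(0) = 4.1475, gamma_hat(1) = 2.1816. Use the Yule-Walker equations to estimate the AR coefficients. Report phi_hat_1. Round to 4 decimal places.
\hat\phi_{1} = 0.5260

The Yule-Walker equations for an AR(p) process read, in matrix form,
  Gamma_p phi = r_p,   with   (Gamma_p)_{ij} = gamma(|i - j|),
                       (r_p)_i = gamma(i),   i,j = 1..p.
Substitute the sample gammas (Toeplitz matrix and right-hand side of size 1):
  Gamma_p = [[4.1475]]
  r_p     = [2.1816]
With p = 1 this is the single equation gamma(0) phi_1 = gamma(1):
  phi_hat_1 = gamma(1) / gamma(0) = 2.1816 / 4.1475 = 0.5260.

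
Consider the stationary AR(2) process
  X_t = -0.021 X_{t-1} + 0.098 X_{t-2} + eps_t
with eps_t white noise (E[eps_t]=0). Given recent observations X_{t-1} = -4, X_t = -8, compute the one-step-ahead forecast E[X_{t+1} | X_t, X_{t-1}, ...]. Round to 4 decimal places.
E[X_{t+1} \mid \mathcal F_t] = -0.2240

For an AR(p) model X_t = c + sum_i phi_i X_{t-i} + eps_t, the
one-step-ahead conditional mean is
  E[X_{t+1} | X_t, ...] = c + sum_i phi_i X_{t+1-i}.
Substitute known values:
  E[X_{t+1} | ...] = (-0.021) * (-8) + (0.098) * (-4)
                   = -0.2240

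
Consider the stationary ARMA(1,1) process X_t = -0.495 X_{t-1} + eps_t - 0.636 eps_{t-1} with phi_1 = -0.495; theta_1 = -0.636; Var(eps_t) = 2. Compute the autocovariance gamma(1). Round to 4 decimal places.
\gamma(1) = -3.9394

Multiply the model equation by X_{t-k} and take expectations. With theta_0 = psi_0 = 1 and psi_j the MA(infinity) weights, this gives
  gamma(k) - sum_i phi_i gamma(k-i) = c_k,
  c_k = sigma^2 * sum_{j=k..q} theta_j psi_{j-k}   (c_k = 0 for k > q),
using gamma(-m) = gamma(m).
psi-weights needed (psi_j = theta_j + sum_i phi_i psi_{j-i}):
  psi_1 = theta_1 + phi_1 = -0.636 + (-0.495) = -1.131
Right-hand sides:
  c_0 = sigma^2 (1 + theta_1 psi_1) = 2 * (1 + (-0.636)(-1.131)) = 2 * 1.719316 = 3.438632
  c_1 = sigma^2 theta_1 = 2 * (-0.636) = -1.272
  c_2 = 0
Equations for k = 0 and k = 1 (AR order 1):
  gamma(0) = phi_1 gamma(1) + c_0
  gamma(1) = phi_1 gamma(0) + c_1
Substituting the second into the first: gamma(0) (1 - phi_1^2) = c_0 + phi_1 c_1, so
  gamma(0) = (c_0 + phi_1 c_1) / (1 - phi_1^2) = (3.438632 + (-0.495)(-1.272)) / (1 - (-0.495)^2) = 4.068272 / 0.754975 = 5.388618.
  gamma(1) = phi_1 gamma(0) + c_1 = (-0.495)(5.388618) + (-1.272) = -3.939366.
Therefore gamma(1) = -3.9394 (to 4 decimal places).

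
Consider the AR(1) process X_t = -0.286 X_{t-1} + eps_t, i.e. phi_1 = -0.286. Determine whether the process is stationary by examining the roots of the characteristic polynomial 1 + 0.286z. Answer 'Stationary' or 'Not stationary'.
\text{Stationary}

The AR(p) characteristic polynomial is P(z) = 1 + 0.286z.
Stationarity requires all roots to lie outside the unit circle, i.e. |z| > 1 for every root.
This is linear in z: 1 + (0.286) z = 0  =>  z = -1/(0.286) = -3.496503,  |z| = 3.496503.
Moduli of all roots: 3.4965.
All moduli strictly greater than 1? Yes.
Verdict: Stationary.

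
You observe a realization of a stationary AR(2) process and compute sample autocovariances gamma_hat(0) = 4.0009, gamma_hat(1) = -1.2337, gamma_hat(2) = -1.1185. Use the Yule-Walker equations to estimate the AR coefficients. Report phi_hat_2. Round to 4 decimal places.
\hat\phi_{2} = -0.4140

The Yule-Walker equations for an AR(p) process read, in matrix form,
  Gamma_p phi = r_p,   with   (Gamma_p)_{ij} = gamma(|i - j|),
                       (r_p)_i = gamma(i),   i,j = 1..p.
Substitute the sample gammas (Toeplitz matrix and right-hand side of size 2):
  Gamma_p = [[4.0009, -1.2337], [-1.2337, 4.0009]]
  r_p     = [-1.2337, -1.1185]
Written out:
  4.0009 phi_1 - 1.2337 phi_2 = -1.2337
  -1.2337 phi_1 + 4.0009 phi_2 = -1.1185
Solve by Cramer's rule:
  det = gamma(0)^2 - gamma(1)^2 = (4.0009)^2 - (-1.2337)^2 = 16.00720081 - 1.52201569 = 14.48518512
  phi_hat_1 = [gamma(1) gamma(0) - gamma(1) gamma(2)] / det = [(-1.2337)(4.0009) - (-1.2337)(-1.1185)] / 14.48518512 = -6.31580378 / 14.48518512 = -0.436
  phi_hat_2 = [gamma(0) gamma(2) - gamma(1)^2] / det = [(4.0009)(-1.1185) - (-1.2337)^2] / 14.48518512 = -5.99702234 / 14.48518512 = -0.414
So phi_hat = [-0.4360, -0.4140].
Therefore phi_hat_2 = -0.4140.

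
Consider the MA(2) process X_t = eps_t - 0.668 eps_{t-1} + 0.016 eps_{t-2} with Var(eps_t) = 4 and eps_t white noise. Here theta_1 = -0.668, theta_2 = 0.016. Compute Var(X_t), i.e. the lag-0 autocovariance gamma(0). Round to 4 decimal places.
\gamma(0) = 5.7859

For an MA(q) process X_t = eps_t + sum_i theta_i eps_{t-i} with
Var(eps_t) = sigma^2, the variance is
  gamma(0) = sigma^2 * (1 + sum_i theta_i^2).
  sum_i theta_i^2 = (-0.668)^2 + (0.016)^2 = 0.446224 + 0.000256 = 0.44648.
  gamma(0) = 4 * (1 + 0.44648) = 4 * 1.44648 = 5.78592, which rounds to 5.7859.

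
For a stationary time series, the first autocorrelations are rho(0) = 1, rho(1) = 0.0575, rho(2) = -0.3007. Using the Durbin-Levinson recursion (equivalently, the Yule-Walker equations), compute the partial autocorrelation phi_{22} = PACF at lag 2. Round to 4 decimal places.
\phi_{22} = -0.3050

The PACF at lag k is phi_{kk}, the last component of the solution
to the Yule-Walker system G_k phi = r_k where
  (G_k)_{ij} = rho(|i - j|), (r_k)_i = rho(i), i,j = 1..k.
Equivalently, Durbin-Levinson gives phi_{kk} iteratively:
  phi_{11} = rho(1)
  phi_{kk} = [rho(k) - sum_{j=1..k-1} phi_{k-1,j} rho(k-j)]
            / [1 - sum_{j=1..k-1} phi_{k-1,j} rho(j)],
  phi_{k,j} = phi_{k-1,j} - phi_{kk} phi_{k-1,k-j},  j = 1..k-1.
Step k = 1:
  phi_11 = rho(1) = 0.0575.
Step k = 2:
  phi_22 = [rho(2) - phi_11 rho(1)] / [1 - phi_11 rho(1)] = [-0.3007 - (0.0575)(0.0575)] / [1 - (0.0575)(0.0575)]
         = -0.30400625 / 0.99669375 = -0.305.
Therefore phi_{22} = -0.3050.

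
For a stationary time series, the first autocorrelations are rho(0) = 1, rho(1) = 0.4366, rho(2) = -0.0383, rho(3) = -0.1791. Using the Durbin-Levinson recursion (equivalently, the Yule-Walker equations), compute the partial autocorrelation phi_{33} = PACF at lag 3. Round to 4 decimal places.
\phi_{33} = -0.0459

The PACF at lag k is phi_{kk}, the last component of the solution
to the Yule-Walker system G_k phi = r_k where
  (G_k)_{ij} = rho(|i - j|), (r_k)_i = rho(i), i,j = 1..k.
Equivalently, Durbin-Levinson gives phi_{kk} iteratively:
  phi_{11} = rho(1)
  phi_{kk} = [rho(k) - sum_{j=1..k-1} phi_{k-1,j} rho(k-j)]
            / [1 - sum_{j=1..k-1} phi_{k-1,j} rho(j)],
  phi_{k,j} = phi_{k-1,j} - phi_{kk} phi_{k-1,k-j},  j = 1..k-1.
Step k = 1:
  phi_11 = rho(1) = 0.4366.
Step k = 2:
  phi_22 = [rho(2) - phi_11 rho(1)] / [1 - phi_11 rho(1)] = [-0.0383 - (0.4366)(0.4366)] / [1 - (0.4366)(0.4366)]
         = -0.22891956 / 0.80938044 = -0.282833.
  Update: phi_21 = phi_11 - phi_22 phi_11 = 0.4366 - (-0.282833)(0.4366) = 0.560085.
Step k = 3:
  phi_33 = [rho(3) - phi_21 rho(2) - phi_22 rho(1)] / [1 - phi_21 rho(1) - phi_22 rho(2)]
    numerator   = -0.1791 - (0.560085)(-0.0383) - (-0.282833)(0.4366) = -0.03416383
    denominator = 1 - (0.560085)(0.4366) - (-0.282833)(-0.0383) = 0.74463442
  phi_33 = -0.03416383 / 0.74463442 = -0.0459.
Therefore phi_{33} = -0.0459.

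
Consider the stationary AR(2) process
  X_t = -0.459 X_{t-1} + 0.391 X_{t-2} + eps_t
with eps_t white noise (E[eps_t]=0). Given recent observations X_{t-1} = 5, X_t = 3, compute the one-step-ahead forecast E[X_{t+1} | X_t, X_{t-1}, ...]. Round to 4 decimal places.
E[X_{t+1} \mid \mathcal F_t] = 0.5780

For an AR(p) model X_t = c + sum_i phi_i X_{t-i} + eps_t, the
one-step-ahead conditional mean is
  E[X_{t+1} | X_t, ...] = c + sum_i phi_i X_{t+1-i}.
Substitute known values:
  E[X_{t+1} | ...] = (-0.459) * (3) + (0.391) * (5)
                   = 0.5780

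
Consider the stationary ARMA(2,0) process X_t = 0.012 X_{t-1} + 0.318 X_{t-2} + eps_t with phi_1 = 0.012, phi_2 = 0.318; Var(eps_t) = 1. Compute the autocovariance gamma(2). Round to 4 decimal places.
\gamma(2) = 0.3541

Multiply the model equation by X_{t-k} and take expectations. With theta_0 = psi_0 = 1 and psi_j the MA(infinity) weights, this gives
  gamma(k) - sum_i phi_i gamma(k-i) = c_k,
  c_k = sigma^2 * sum_{j=k..q} theta_j psi_{j-k}   (c_k = 0 for k > q),
using gamma(-m) = gamma(m).
Pure AR (q = 0): c_0 = sigma^2 = 1, c_k = 0 for k >= 1.
Equations for k = 0, 1, 2 (AR order 2, c_2 = 0):
  (E0) gamma(0) = phi_1 gamma(1) + phi_2 gamma(2) + c_0
  (E1) gamma(1) = phi_1 gamma(0) + phi_2 gamma(1) + c_1
  (E2) gamma(2) = phi_1 gamma(1) + phi_2 gamma(0)
From (E1): gamma(1) = A gamma(0) + B with
  A = phi_1 / (1 - phi_2) = 0.012 / 0.682 = 0.017595,   B = c_1 / (1 - phi_2) = 0 / 0.682 = 0.
Insert (E2) into (E0): gamma(0) (1 - phi_2^2) = phi_1 (1 + phi_2) gamma(1) + c_0.
  phi_1 (1 + phi_2) = (0.012)(1.318) = 0.015816,   1 - phi_2^2 = 0.898876.
Replace gamma(1) by A gamma(0) + B and collect gamma(0):
  gamma(0) [0.898876 - (0.015816)(0.017595)] = c_0 = 1
  gamma(0) * 0.898598 = 1
  gamma(0) = 1 / 0.898598 = 1.112845.
  gamma(1) = A gamma(0) = (0.017595)(1.112845) = 0.019581.
  gamma(2) = phi_1 gamma(1) + phi_2 gamma(0) = (0.012)(0.019581) + (0.318)(1.112845) = 0.35412.
Therefore gamma(2) = 0.3541 (to 4 decimal places).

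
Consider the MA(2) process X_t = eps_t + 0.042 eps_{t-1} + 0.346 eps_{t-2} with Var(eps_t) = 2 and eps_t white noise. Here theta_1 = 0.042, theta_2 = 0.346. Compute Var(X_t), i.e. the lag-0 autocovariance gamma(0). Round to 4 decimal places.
\gamma(0) = 2.2430

For an MA(q) process X_t = eps_t + sum_i theta_i eps_{t-i} with
Var(eps_t) = sigma^2, the variance is
  gamma(0) = sigma^2 * (1 + sum_i theta_i^2).
  sum_i theta_i^2 = (0.042)^2 + (0.346)^2 = 0.001764 + 0.119716 = 0.12148.
  gamma(0) = 2 * (1 + 0.12148) = 2 * 1.12148 = 2.24296, which rounds to 2.2430.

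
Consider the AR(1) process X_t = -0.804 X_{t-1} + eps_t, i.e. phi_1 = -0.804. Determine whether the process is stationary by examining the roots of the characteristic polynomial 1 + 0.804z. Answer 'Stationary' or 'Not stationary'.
\text{Stationary}

The AR(p) characteristic polynomial is P(z) = 1 + 0.804z.
Stationarity requires all roots to lie outside the unit circle, i.e. |z| > 1 for every root.
This is linear in z: 1 + (0.804) z = 0  =>  z = -1/(0.804) = -1.243781,  |z| = 1.243781.
Moduli of all roots: 1.2438.
All moduli strictly greater than 1? Yes.
Verdict: Stationary.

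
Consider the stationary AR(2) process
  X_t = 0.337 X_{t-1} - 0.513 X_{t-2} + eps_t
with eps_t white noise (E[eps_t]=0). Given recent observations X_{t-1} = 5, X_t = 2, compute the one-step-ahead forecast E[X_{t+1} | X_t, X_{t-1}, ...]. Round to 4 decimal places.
E[X_{t+1} \mid \mathcal F_t] = -1.8910

For an AR(p) model X_t = c + sum_i phi_i X_{t-i} + eps_t, the
one-step-ahead conditional mean is
  E[X_{t+1} | X_t, ...] = c + sum_i phi_i X_{t+1-i}.
Substitute known values:
  E[X_{t+1} | ...] = (0.337) * (2) + (-0.513) * (5)
                   = -1.8910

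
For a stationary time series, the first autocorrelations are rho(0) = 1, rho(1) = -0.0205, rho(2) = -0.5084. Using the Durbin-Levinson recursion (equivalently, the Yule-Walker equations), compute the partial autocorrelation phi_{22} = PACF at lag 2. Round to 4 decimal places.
\phi_{22} = -0.5090

The PACF at lag k is phi_{kk}, the last component of the solution
to the Yule-Walker system G_k phi = r_k where
  (G_k)_{ij} = rho(|i - j|), (r_k)_i = rho(i), i,j = 1..k.
Equivalently, Durbin-Levinson gives phi_{kk} iteratively:
  phi_{11} = rho(1)
  phi_{kk} = [rho(k) - sum_{j=1..k-1} phi_{k-1,j} rho(k-j)]
            / [1 - sum_{j=1..k-1} phi_{k-1,j} rho(j)],
  phi_{k,j} = phi_{k-1,j} - phi_{kk} phi_{k-1,k-j},  j = 1..k-1.
Step k = 1:
  phi_11 = rho(1) = -0.0205.
Step k = 2:
  phi_22 = [rho(2) - phi_11 rho(1)] / [1 - phi_11 rho(1)] = [-0.5084 - (-0.0205)(-0.0205)] / [1 - (-0.0205)(-0.0205)]
         = -0.50882025 / 0.99957975 = -0.509.
Therefore phi_{22} = -0.5090.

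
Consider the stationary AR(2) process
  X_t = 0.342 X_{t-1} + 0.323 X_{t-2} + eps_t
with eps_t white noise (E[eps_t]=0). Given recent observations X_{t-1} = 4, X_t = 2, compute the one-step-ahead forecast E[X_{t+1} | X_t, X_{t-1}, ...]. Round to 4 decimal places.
E[X_{t+1} \mid \mathcal F_t] = 1.9760

For an AR(p) model X_t = c + sum_i phi_i X_{t-i} + eps_t, the
one-step-ahead conditional mean is
  E[X_{t+1} | X_t, ...] = c + sum_i phi_i X_{t+1-i}.
Substitute known values:
  E[X_{t+1} | ...] = (0.342) * (2) + (0.323) * (4)
                   = 1.9760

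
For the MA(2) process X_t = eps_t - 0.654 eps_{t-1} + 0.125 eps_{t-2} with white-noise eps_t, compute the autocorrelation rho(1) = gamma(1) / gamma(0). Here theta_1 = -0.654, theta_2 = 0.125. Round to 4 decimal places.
\rho(1) = -0.5098

For an MA(q) process with theta_0 = 1, the autocovariance is
  gamma(k) = sigma^2 * sum_{i=0..q-k} theta_i * theta_{i+k},
and rho(k) = gamma(k) / gamma(0). Sigma^2 cancels.
  numerator   = (1)*(-0.654) + (-0.654)*(0.125) = -0.73575.
  denominator = (1)^2 + (-0.654)^2 + (0.125)^2 = 1.443341.
  rho(1) = -0.73575 / 1.443341 = -0.5098.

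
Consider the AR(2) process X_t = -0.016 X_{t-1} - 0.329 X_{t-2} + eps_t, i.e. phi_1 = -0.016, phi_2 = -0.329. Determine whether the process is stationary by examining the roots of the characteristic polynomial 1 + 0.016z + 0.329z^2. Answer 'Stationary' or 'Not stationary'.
\text{Stationary}

The AR(p) characteristic polynomial is P(z) = 1 + 0.016z + 0.329z^2.
Stationarity requires all roots to lie outside the unit circle, i.e. |z| > 1 for every root.
Set 1 + (0.016) z + (0.329) z^2 = 0, i.e. a z^2 + b z + c = 0 with a = 0.329, b = 0.016, c = 1.
Discriminant D = b^2 - 4ac = (0.016)^2 - 4*(0.329)*1 = 0.000256 - (1.316) = -1.315744.
D < 0, so the roots are the complex-conjugate pair z = (-b +/- i sqrt(-D)) / (2a) = -0.0243 +/- 1.7433i.
For a conjugate pair |z|^2 = z * conj(z) = (product of roots) = c/a = 1/(0.329) = 3.039514, so |z| = sqrt(3.039514) = 1.7434 for both roots.
Moduli of all roots: 1.7434, 1.7434.
All moduli strictly greater than 1? Yes.
Verdict: Stationary.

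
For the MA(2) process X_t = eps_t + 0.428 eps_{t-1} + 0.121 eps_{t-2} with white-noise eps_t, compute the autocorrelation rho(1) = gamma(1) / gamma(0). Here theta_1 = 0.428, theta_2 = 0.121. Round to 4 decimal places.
\rho(1) = 0.4005

For an MA(q) process with theta_0 = 1, the autocovariance is
  gamma(k) = sigma^2 * sum_{i=0..q-k} theta_i * theta_{i+k},
and rho(k) = gamma(k) / gamma(0). Sigma^2 cancels.
  numerator   = (1)*(0.428) + (0.428)*(0.121) = 0.479788.
  denominator = (1)^2 + (0.428)^2 + (0.121)^2 = 1.197825.
  rho(1) = 0.479788 / 1.197825 = 0.4005.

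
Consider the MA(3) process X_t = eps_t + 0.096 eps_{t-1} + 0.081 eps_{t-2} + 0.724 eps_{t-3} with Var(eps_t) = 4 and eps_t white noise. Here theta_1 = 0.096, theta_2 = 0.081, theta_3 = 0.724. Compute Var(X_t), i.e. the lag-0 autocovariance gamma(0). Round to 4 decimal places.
\gamma(0) = 6.1598

For an MA(q) process X_t = eps_t + sum_i theta_i eps_{t-i} with
Var(eps_t) = sigma^2, the variance is
  gamma(0) = sigma^2 * (1 + sum_i theta_i^2).
  sum_i theta_i^2 = (0.096)^2 + (0.081)^2 + (0.724)^2 = 0.009216 + 0.006561 + 0.524176 = 0.539953.
  gamma(0) = 4 * (1 + 0.539953) = 4 * 1.539953 = 6.159812, which rounds to 6.1598.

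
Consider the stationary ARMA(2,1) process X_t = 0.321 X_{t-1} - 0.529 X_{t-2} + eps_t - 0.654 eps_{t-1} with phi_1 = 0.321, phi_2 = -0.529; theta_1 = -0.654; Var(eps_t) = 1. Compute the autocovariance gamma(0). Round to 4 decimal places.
\gamma(0) = 1.6750

Multiply the model equation by X_{t-k} and take expectations. With theta_0 = psi_0 = 1 and psi_j the MA(infinity) weights, this gives
  gamma(k) - sum_i phi_i gamma(k-i) = c_k,
  c_k = sigma^2 * sum_{j=k..q} theta_j psi_{j-k}   (c_k = 0 for k > q),
using gamma(-m) = gamma(m).
psi-weights needed (psi_j = theta_j + sum_i phi_i psi_{j-i}):
  psi_1 = theta_1 + phi_1 = -0.654 + (0.321) = -0.333
Right-hand sides:
  c_0 = sigma^2 (1 + theta_1 psi_1) = 1 * (1 + (-0.654)(-0.333)) = 1 * 1.217782 = 1.217782
  c_1 = sigma^2 theta_1 = 1 * (-0.654) = -0.654
  c_2 = 0
Equations for k = 0, 1, 2 (AR order 2, c_2 = 0):
  (E0) gamma(0) = phi_1 gamma(1) + phi_2 gamma(2) + c_0
  (E1) gamma(1) = phi_1 gamma(0) + phi_2 gamma(1) + c_1
  (E2) gamma(2) = phi_1 gamma(1) + phi_2 gamma(0)
From (E1): gamma(1) = A gamma(0) + B with
  A = phi_1 / (1 - phi_2) = 0.321 / 1.529 = 0.209941,   B = c_1 / (1 - phi_2) = -0.654 / 1.529 = -0.427731.
Insert (E2) into (E0): gamma(0) (1 - phi_2^2) = phi_1 (1 + phi_2) gamma(1) + c_0.
  phi_1 (1 + phi_2) = (0.321)(0.471) = 0.151191,   1 - phi_2^2 = 0.720159.
Replace gamma(1) by A gamma(0) + B and collect gamma(0):
  gamma(0) [0.720159 - (0.151191)(0.209941)] = (0.151191)(-0.427731) + 1.217782
  gamma(0) * 0.688418 = 1.153113
  gamma(0) = 1.153113 / 0.688418 = 1.675019.
Therefore gamma(0) = 1.6750 (to 4 decimal places).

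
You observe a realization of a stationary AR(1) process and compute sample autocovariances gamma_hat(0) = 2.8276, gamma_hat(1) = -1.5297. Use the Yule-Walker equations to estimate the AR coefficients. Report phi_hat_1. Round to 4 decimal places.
\hat\phi_{1} = -0.5410

The Yule-Walker equations for an AR(p) process read, in matrix form,
  Gamma_p phi = r_p,   with   (Gamma_p)_{ij} = gamma(|i - j|),
                       (r_p)_i = gamma(i),   i,j = 1..p.
Substitute the sample gammas (Toeplitz matrix and right-hand side of size 1):
  Gamma_p = [[2.8276]]
  r_p     = [-1.5297]
With p = 1 this is the single equation gamma(0) phi_1 = gamma(1):
  phi_hat_1 = gamma(1) / gamma(0) = -1.5297 / 2.8276 = -0.5410.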